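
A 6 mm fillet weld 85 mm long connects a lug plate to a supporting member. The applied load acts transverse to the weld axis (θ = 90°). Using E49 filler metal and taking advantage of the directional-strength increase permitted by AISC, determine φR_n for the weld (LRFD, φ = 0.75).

E49XX → F_EXX = 490 MPa.
t_e = 0.707 × 6 = 4.242 mm; A_we = 4.242 × 85 = 360.6 mm².
Directional factor: 1.0 + 0.5 sin^1.5(90°) = 1.5.
F_nw = 0.6 × 490 × 1.5 = 441 MPa.
φR_n = 0.75 × 441 × 360.6 × 10⁻³ = 119.3 kN.

φR_n ≈ 119 kN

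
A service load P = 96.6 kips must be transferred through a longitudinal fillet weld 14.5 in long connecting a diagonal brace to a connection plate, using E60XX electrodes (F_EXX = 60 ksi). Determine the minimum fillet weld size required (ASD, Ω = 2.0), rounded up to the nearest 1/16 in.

w = 9/16 in

Total weld length L = 14.5 in.
Required throat t_e = P × Ω / (0.6 F_EXX × L) = 96.6 × 2.0 / (0.6 × 60 × 14.5) = 0.3701 in.
Required leg w = t_e / 0.707 = 0.5235 in → use 9/16 in.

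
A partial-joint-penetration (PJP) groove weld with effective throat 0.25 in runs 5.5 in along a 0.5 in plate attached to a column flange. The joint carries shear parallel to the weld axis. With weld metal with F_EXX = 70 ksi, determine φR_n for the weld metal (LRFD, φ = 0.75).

φR_n ≈ 43.3 kip

Effective throat (given) t_e = 0.25 in.
A_we = 0.25 × 5.5 = 1.375 in².
F_nw = 0.6 F_EXX = 42 ksi.
φR_n = 0.75 × 42 × 1.375 = 43.31 kip.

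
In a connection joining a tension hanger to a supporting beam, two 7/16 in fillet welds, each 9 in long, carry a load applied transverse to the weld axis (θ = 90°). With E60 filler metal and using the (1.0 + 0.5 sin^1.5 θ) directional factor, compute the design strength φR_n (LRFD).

φR_n ≈ 225 kip

E60XX → F_EXX = 60 ksi.
t_e = 0.707 × 0.4375 = 0.3093 in; A_we = 0.3093 × 18 = 5.568 in².
Directional factor: 1.0 + 0.5 sin^1.5(90°) = 1.5.
F_nw = 0.6 × 60 × 1.5 = 54 ksi.
φR_n = 0.75 × 54 × 5.568 = 225.5 kip.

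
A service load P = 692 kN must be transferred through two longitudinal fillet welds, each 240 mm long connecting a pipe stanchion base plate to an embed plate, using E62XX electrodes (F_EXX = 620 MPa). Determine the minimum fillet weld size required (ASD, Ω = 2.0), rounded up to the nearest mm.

Total weld length L = 480 mm.
Required throat t_e = P × Ω / (0.6 F_EXX × L) = 692 × 2.0 / (0.6 × 620 × 480 × 10⁻³) = 7.751 mm.
Required leg w = t_e / 0.707 = 10.96 mm → use 11 mm.

w = 11 mm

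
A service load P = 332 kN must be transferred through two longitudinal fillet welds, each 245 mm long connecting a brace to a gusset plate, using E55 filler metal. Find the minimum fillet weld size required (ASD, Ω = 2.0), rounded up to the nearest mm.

w = 6 mm

E55XX → F_EXX = 550 MPa.
Total weld length L = 490 mm.
Required throat t_e = P × Ω / (0.6 F_EXX × L) = 332 × 2.0 / (0.6 × 550 × 490 × 10⁻³) = 4.106 mm.
Required leg w = t_e / 0.707 = 5.808 mm → use 6 mm.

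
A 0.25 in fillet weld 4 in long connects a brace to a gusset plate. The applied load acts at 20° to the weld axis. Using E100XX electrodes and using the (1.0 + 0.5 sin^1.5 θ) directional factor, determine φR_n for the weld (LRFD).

φR_n ≈ 35 kip

E100XX → F_EXX = 100 ksi.
t_e = 0.707 × 0.25 = 0.1767 in; A_we = 0.1767 × 4 = 0.707 in².
Directional factor: 1.0 + 0.5 sin^1.5(20°) = 1.1.
F_nw = 0.6 × 100 × 1.1 = 66 ksi.
φR_n = 0.75 × 66 × 0.707 = 35 kip.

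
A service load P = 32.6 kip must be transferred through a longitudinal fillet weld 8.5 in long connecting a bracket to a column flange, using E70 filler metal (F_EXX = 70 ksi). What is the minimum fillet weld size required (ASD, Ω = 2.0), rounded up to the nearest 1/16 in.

w = 5/16 in

Total weld length L = 8.5 in.
Required throat t_e = P × Ω / (0.6 F_EXX × L) = 32.6 × 2.0 / (0.6 × 70 × 8.5) = 0.1826 in.
Required leg w = t_e / 0.707 = 0.2583 in → use 5/16 in.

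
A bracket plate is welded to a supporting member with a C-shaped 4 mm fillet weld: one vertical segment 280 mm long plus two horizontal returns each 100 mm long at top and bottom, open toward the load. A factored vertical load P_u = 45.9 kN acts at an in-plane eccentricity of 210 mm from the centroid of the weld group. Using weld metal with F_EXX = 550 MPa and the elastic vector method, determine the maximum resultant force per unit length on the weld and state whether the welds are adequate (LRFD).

Total weld length L_w = 480 mm. Treat welds as unit-width lines.
Centroid: x̄ = 2×100×50 / 480 = 20.83 mm from the vertical weld.
Polar moment about centroid: J = I_x + I_y = [280³/12 + 2×100×140²] + [280×20.83² + 2(100³/12 + 100×29.17²)] = 6208000 mm³.
Direct shear f_v = P/L_w = 45.9×10³ / 480 = 95.62 N/mm (vertical).
Torsion M = P·e = 45.9×10³ × 210 = 9639000 N·mm.
Critical point at (x, y) = (79.17, 140) from centroid. f_tx = M·y/J = 217.4 N/mm; f_ty = M·x/J = 122.9 N/mm.
Resultant f_max = √[f_tx² + (f_v + f_ty)²] = √[217.4² + (95.62 + 122.9)²] = 308.3 N/mm.
Capacity per unit length: φr_n = 0.75 × 0.6 × 550 × (0.707 × 4) = 699.9 N/mm.
308.3 ≤ 699.9 → adequate.

f_max ≈ 308 N/mm; adequate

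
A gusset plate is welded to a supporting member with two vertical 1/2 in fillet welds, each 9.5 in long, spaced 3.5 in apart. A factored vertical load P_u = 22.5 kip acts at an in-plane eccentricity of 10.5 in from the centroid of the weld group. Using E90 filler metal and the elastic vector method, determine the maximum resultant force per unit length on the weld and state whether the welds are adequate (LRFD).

f_max ≈ 6.45 kip/in; adequate

E90XX → F_EXX = 90 ksi.
Total weld length L_w = 19 in. Treat welds as unit-width lines.
Polar moment about centroid: J = 2[d³/12 + d(b/2)²] = 2[9.5³/12 + 9.5×1.75²] = 201.1 in³.
Direct shear f_v = P/L_w = 22.5 / 19 = 1.184 kip/in (vertical).
Torsion M = P·e = 22.5 × 10.5 = 236.25 kip·in.
Critical point at (x, y) = (1.75, 4.75) from centroid. f_tx = M·y/J = 5.581 kip/in; f_ty = M·x/J = 2.056 kip/in.
Resultant f_max = √[f_tx² + (f_v + f_ty)²] = √[5.581² + (1.184 + 2.056)²] = 6.453 kip/in.
Capacity per unit length: φr_n = 0.75 × 0.6 × 90 × (0.707 × 0.5) = 14.32 kip/in.
6.453 ≤ 14.32 → adequate.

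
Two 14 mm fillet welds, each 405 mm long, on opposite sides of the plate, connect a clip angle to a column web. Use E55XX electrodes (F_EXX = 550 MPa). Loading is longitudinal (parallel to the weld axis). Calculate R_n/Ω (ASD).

Effective throat t_e = 0.707 × 14 = 9.898 mm.
Total length L = 810 mm; A_we = 9.898 × 810 = 8017 mm².
F_nw = 0.6 F_EXX = 0.6 × 550 = 330 MPa.
R_n = 330 × 8017 × 10⁻³ = 2646 kN; R_n/Ω = 2646/2.0 = 1323 kN.

R_n/Ω ≈ 1320 kN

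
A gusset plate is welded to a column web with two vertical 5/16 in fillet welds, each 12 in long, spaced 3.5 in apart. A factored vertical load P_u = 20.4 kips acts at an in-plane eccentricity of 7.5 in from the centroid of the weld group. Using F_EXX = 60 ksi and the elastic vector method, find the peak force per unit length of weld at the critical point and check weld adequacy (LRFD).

f_max ≈ 3 kip/in; adequate

Total weld length L_w = 24 in. Treat welds as unit-width lines.
Polar moment about centroid: J = 2[d³/12 + d(b/2)²] = 2[12³/12 + 12×1.75²] = 361.5 in³.
Direct shear f_v = P/L_w = 20.4 / 24 = 0.85 kip/in (vertical).
Torsion M = P·e = 20.4 × 7.5 = 153 kip·in.
Critical point at (x, y) = (1.75, 6) from centroid. f_tx = M·y/J = 2.539 kip/in; f_ty = M·x/J = 0.7407 kip/in.
Resultant f_max = √[f_tx² + (f_v + f_ty)²] = √[2.539² + (0.85 + 0.7407)²] = 2.996 kip/in.
Capacity per unit length: φr_n = 0.75 × 0.6 × 60 × (0.707 × 0.3125) = 5.965 kip/in.
2.996 ≤ 5.965 → adequate.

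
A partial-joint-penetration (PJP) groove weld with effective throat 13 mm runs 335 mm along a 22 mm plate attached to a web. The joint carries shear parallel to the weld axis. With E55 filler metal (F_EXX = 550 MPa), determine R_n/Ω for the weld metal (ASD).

R_n/Ω ≈ 719 kN

Effective throat (given) t_e = 13 mm.
A_we = 13 × 335 = 4355 mm².
F_nw = 0.6 F_EXX = 330 MPa.
R_n/Ω = (330 × 4355) / 2.0 × 10⁻³ = 718.6 kN.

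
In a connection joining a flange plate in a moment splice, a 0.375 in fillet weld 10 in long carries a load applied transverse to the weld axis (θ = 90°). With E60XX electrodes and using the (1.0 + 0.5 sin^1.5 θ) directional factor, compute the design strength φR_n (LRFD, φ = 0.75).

φR_n ≈ 107 kips

E60XX → F_EXX = 60 ksi.
t_e = 0.707 × 0.375 = 0.2651 in; A_we = 0.2651 × 10 = 2.651 in².
Directional factor: 1.0 + 0.5 sin^1.5(90°) = 1.5.
F_nw = 0.6 × 60 × 1.5 = 54 ksi.
φR_n = 0.75 × 54 × 2.651 = 107.4 kips.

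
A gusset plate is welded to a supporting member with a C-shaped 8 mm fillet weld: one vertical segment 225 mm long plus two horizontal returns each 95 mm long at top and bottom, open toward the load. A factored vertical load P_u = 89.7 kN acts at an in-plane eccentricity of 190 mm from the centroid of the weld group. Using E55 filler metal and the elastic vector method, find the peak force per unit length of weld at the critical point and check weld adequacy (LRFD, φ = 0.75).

E55XX → F_EXX = 550 MPa.
Total weld length L_w = 415 mm. Treat welds as unit-width lines.
Centroid: x̄ = 2×95×47.5 / 415 = 21.75 mm from the vertical weld.
Polar moment about centroid: J = I_x + I_y = [225³/12 + 2×95×112.5²] + [225×21.75² + 2(95³/12 + 95×25.75²)] = 3729000 mm³.
Direct shear f_v = P/L_w = 89.7×10³ / 415 = 216.1 N/mm (vertical).
Torsion M = P·e = 89.7×10³ × 190 = 17043000 N·mm.
Critical point at (x, y) = (73.25, 112.5) from centroid. f_tx = M·y/J = 514.1 N/mm; f_ty = M·x/J = 334.8 N/mm.
Resultant f_max = √[f_tx² + (f_v + f_ty)²] = √[514.1² + (216.1 + 334.8)²] = 753.6 N/mm.
Capacity per unit length: φr_n = 0.75 × 0.6 × 550 × (0.707 × 8) = 1400 N/mm.
753.6 ≤ 1400 → adequate.

f_max ≈ 754 N/mm; adequate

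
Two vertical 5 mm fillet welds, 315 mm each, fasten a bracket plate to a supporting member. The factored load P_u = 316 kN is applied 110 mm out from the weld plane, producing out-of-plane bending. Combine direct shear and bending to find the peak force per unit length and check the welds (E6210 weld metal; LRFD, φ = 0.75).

f_max ≈ 1160 N/mm; NOT adequate

E62XX → F_EXX = 620 MPa.
L_w = 2 × 315 = 630 mm; section modulus (unit throat) S = 2 × L²/6 = 33080 mm².
Direct shear f_v = P/L_w = 316×10³/630 = 501.6 N/mm.
Moment M = P × e = 316×10³ × 110 = 34760000 N·mm; bending f_b = M/S = 1051 N/mm.
f_max = √(f_v² + f_b²) = √(501.6² + 1051²) = 1165 N/mm.
φr_n = 0.75 × 0.6 × 620 × (0.707 × 5) = 986.3 N/mm → NOT adequate.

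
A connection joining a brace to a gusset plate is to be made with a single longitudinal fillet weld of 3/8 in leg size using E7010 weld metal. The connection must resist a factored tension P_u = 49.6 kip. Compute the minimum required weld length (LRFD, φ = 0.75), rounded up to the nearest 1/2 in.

L = 6 in

E70XX → F_EXX = 70 ksi.
Throat t_e = 0.707 × 0.375 = 0.2651 in.
φr_n = 0.75 × 0.6 × 70 × 0.2651 = 8.351 kip/in.
L_req = P_u / φr_n = 49.6 / 8.351 = 5.939 in total.
Round up → use L = 6 in.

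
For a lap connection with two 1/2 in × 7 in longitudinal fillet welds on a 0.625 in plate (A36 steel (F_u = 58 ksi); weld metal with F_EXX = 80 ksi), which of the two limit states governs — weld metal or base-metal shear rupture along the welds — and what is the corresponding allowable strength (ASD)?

t_e = 0.707 × 0.5 = 0.3535 in; L = 14 in.
Weld metal: R_n/Ω = (1/2.0) × 0.6 × 80 × 0.3535 × 14 = 118.8 kip.
Base metal (shear rupture): R_n/Ω = (1/2.0) × 0.6 × 58 × 0.625 × 14 = 152.2 kip.
Governing: weld metal.

R_n/Ω ≈ 119 kip (weld metal governs)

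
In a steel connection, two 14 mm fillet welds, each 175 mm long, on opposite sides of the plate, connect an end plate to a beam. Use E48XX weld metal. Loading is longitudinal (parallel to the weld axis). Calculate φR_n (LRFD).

E48XX → F_EXX = 480 MPa.
Effective throat t_e = 0.707 × 14 = 9.898 mm.
Total length L = 350 mm; A_we = 9.898 × 350 = 3464 mm².
F_nw = 0.6 F_EXX = 0.6 × 480 = 288 MPa.
φR_n = 0.75 × 288 × 3464 × 10⁻³ = 748.3 kN.

φR_n ≈ 748 kN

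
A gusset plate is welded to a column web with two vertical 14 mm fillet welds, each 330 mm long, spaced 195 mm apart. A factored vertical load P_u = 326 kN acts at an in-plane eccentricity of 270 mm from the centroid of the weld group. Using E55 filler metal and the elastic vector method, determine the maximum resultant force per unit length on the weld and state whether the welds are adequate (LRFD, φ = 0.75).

f_max ≈ 1680 N/mm; adequate

E55XX → F_EXX = 550 MPa.
Total weld length L_w = 660 mm. Treat welds as unit-width lines.
Polar moment about centroid: J = 2[d³/12 + d(b/2)²] = 2[330³/12 + 330×97.5²] = 12260000 mm³.
Direct shear f_v = P/L_w = 326×10³ / 660 = 493.9 N/mm (vertical).
Torsion M = P·e = 326×10³ × 270 = 88020000 N·mm.
Critical point at (x, y) = (97.5, 165) from centroid. f_tx = M·y/J = 1184 N/mm; f_ty = M·x/J = 699.8 N/mm.
Resultant f_max = √[f_tx² + (f_v + f_ty)²] = √[1184² + (493.9 + 699.8)²] = 1682 N/mm.
Capacity per unit length: φr_n = 0.75 × 0.6 × 550 × (0.707 × 14) = 2450 N/mm.
1682 ≤ 2450 → adequate.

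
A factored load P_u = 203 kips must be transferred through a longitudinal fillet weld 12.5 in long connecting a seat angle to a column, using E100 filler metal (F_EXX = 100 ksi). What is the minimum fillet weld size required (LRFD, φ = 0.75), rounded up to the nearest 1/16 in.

Total weld length L = 12.5 in.
Required throat t_e = P_u / (φ × 0.6 F_EXX × L) = 203 / (0.75 × 0.6 × 100 × 12.5) = 0.3609 in.
Required leg w = t_e / 0.707 = 0.5105 in → use 9/16 in.

w = 9/16 in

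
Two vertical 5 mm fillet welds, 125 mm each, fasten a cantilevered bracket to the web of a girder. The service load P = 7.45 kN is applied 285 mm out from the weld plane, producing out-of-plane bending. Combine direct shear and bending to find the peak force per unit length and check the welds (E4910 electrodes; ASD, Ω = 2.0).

E49XX → F_EXX = 490 MPa.
L_w = 2 × 125 = 250 mm; section modulus (unit throat) S = 2 × L²/6 = 5208 mm².
Direct shear f_v = P/L_w = 7.45×10³/250 = 29.8 N/mm.
Moment M = P × e = 7.45×10³ × 285 = 2123200 N·mm; bending f_b = M/S = 407.7 N/mm.
f_max = √(f_v² + f_b²) = √(29.8² + 407.7²) = 408.8 N/mm.
r_n/Ω = (1/2.0) × 0.6 × 490 × (0.707 × 5) = 519.6 N/mm → adequate.

f_max ≈ 409 N/mm; adequate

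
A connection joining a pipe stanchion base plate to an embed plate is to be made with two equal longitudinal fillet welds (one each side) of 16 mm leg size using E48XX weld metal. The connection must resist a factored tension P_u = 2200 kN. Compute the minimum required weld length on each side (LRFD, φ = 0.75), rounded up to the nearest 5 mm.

E48XX → F_EXX = 480 MPa.
Throat t_e = 0.707 × 16 = 11.31 mm.
φr_n = 0.75 × 0.6 × 480 × 11.31 × 10⁻³ = 2.443 kN/mm.
L_req = P_u / φr_n = 2200 / 2.443 = 900.4 mm total.
Per side: 900.4 / 2 = 450.2 mm.
Round up → use L = 455 mm on each side.

L = 455 mm on each side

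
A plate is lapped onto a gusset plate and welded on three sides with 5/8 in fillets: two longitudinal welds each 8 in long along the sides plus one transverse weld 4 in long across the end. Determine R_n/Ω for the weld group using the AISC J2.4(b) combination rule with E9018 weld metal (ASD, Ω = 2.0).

R_n/Ω ≈ 239 kips

E90XX → F_EXX = 90 ksi.
t_e = 0.707 × 0.625 = 0.4419 in.
R_nwl = 0.6 × 90 × 0.4419 × 16 = 381.8 kips (longitudinal, 2 welds).
R_nwt = 0.6 × 90 × 0.4419 × 4 = 95.44 kips (transverse, base value).
(i) R_nwl + R_nwt = 477.2 kips; (ii) 0.85 R_nwl + 1.5 R_nwt = 467.7 kips.
R_n = max = 477.2 kips [governs: (i)]; R_n/Ω = 238.6 kips.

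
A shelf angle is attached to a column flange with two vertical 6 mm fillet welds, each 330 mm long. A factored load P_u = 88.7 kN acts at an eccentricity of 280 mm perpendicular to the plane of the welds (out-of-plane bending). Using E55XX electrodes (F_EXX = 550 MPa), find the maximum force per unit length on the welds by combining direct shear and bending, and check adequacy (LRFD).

f_max ≈ 697 N/mm; adequate

L_w = 2 × 330 = 660 mm; section modulus (unit throat) S = 2 × L²/6 = 36300 mm².
Direct shear f_v = P/L_w = 88.7×10³/660 = 134.4 N/mm.
Moment M = P × e = 88.7×10³ × 280 = 24836000 N·mm; bending f_b = M/S = 684.2 N/mm.
f_max = √(f_v² + f_b²) = √(134.4² + 684.2²) = 697.3 N/mm.
φr_n = 0.75 × 0.6 × 550 × (0.707 × 6) = 1050 N/mm → adequate.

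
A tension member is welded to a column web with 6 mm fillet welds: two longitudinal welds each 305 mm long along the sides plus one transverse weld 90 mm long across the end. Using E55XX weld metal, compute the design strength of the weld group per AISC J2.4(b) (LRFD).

φR_n ≈ 735 kN

E55XX → F_EXX = 550 MPa.
t_e = 0.707 × 6 = 4.242 mm.
R_nwl = 0.6 × 550 × 4.242 × 610 × 10⁻³ = 853.9 kN (longitudinal, 2 welds).
R_nwt = 0.6 × 550 × 4.242 × 90 × 10⁻³ = 126 kN (transverse, base value).
(i) R_nwl + R_nwt = 979.9 kN; (ii) 0.85 R_nwl + 1.5 R_nwt = 914.8 kN.
R_n = max = 979.9 kN [governs: (i)]; φR_n = 734.9 kN.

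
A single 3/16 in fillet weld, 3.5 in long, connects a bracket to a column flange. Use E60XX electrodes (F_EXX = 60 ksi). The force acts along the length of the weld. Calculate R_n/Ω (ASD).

R_n/Ω ≈ 8.35 kips

Effective throat t_e = 0.707 × 0.1875 = 0.1326 in.
Total length L = 3.5 in; A_we = 0.1326 × 3.5 = 0.464 in².
F_nw = 0.6 F_EXX = 0.6 × 60 = 36 ksi.
R_n = 36 × 0.464 = 16.7 kips; R_n/Ω = 16.7/2.0 = 8.351 kips.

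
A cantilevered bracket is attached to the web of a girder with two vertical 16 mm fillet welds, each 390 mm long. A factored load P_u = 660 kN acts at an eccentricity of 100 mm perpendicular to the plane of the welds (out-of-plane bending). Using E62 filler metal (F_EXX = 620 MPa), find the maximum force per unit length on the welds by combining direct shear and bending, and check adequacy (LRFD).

f_max ≈ 1550 N/mm; adequate

L_w = 2 × 390 = 780 mm; section modulus (unit throat) S = 2 × L²/6 = 50700 mm².
Direct shear f_v = P/L_w = 660×10³/780 = 846.2 N/mm.
Moment M = P × e = 660×10³ × 100 = 66000000 N·mm; bending f_b = M/S = 1302 N/mm.
f_max = √(f_v² + f_b²) = √(846.2² + 1302²) = 1553 N/mm.
φr_n = 0.75 × 0.6 × 620 × (0.707 × 16) = 3156 N/mm → adequate.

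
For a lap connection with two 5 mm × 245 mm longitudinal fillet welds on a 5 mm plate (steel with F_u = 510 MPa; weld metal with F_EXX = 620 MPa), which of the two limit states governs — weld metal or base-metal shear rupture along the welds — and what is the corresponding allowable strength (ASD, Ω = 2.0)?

R_n/Ω ≈ 322 kN (weld metal governs)

t_e = 0.707 × 5 = 3.535 mm; L = 490 mm.
Weld metal: R_n/Ω = (1/2.0) × 0.6 × 620 × 3.535 × 490 × 10⁻³ = 322.2 kN.
Base metal (shear rupture): R_n/Ω = (1/2.0) × 0.6 × 510 × 5 × 490 × 10⁻³ = 374.9 kN.
Governing: weld metal.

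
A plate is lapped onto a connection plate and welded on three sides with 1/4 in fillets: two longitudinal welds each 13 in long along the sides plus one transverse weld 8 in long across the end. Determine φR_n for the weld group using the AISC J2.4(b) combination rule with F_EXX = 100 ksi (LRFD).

φR_n ≈ 271 kips

t_e = 0.707 × 0.25 = 0.1767 in.
R_nwl = 0.6 × 100 × 0.1767 × 26 = 275.7 kips (longitudinal, 2 welds).
R_nwt = 0.6 × 100 × 0.1767 × 8 = 84.84 kips (transverse, base value).
(i) R_nwl + R_nwt = 360.6 kips; (ii) 0.85 R_nwl + 1.5 R_nwt = 361.6 kips.
R_n = max = 361.6 kips [governs: (ii)]; φR_n = 271.2 kips.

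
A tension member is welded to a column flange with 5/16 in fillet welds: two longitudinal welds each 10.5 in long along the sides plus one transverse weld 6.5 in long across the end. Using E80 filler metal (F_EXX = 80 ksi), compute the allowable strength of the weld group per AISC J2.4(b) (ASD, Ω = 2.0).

R_n/Ω ≈ 146 kips

t_e = 0.707 × 0.3125 = 0.2209 in.
R_nwl = 0.6 × 80 × 0.2209 × 21 = 222.7 kips (longitudinal, 2 welds).
R_nwt = 0.6 × 80 × 0.2209 × 6.5 = 68.93 kips (transverse, base value).
(i) R_nwl + R_nwt = 291.6 kips; (ii) 0.85 R_nwl + 1.5 R_nwt = 292.7 kips.
R_n = max = 292.7 kips [governs: (ii)]; R_n/Ω = 146.3 kips.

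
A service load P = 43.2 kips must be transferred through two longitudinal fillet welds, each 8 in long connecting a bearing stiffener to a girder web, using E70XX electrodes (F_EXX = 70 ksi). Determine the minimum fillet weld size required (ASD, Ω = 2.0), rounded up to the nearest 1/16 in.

w = 3/16 in

Total weld length L = 16 in.
Required throat t_e = P × Ω / (0.6 F_EXX × L) = 43.2 × 2.0 / (0.6 × 70 × 16) = 0.1286 in.
Required leg w = t_e / 0.707 = 0.1819 in → use 3/16 in.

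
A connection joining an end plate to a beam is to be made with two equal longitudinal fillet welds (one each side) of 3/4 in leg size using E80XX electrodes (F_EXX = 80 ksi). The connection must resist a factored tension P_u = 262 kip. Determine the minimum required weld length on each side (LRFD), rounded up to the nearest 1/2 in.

L = 7 in on each side

Throat t_e = 0.707 × 0.75 = 0.5302 in.
φr_n = 0.75 × 0.6 × 80 × 0.5302 = 19.09 kip/in.
L_req = P_u / φr_n = 262 / 19.09 = 13.73 in total.
Per side: 13.73 / 2 = 6.863 in.
Round up → use L = 7 in on each side.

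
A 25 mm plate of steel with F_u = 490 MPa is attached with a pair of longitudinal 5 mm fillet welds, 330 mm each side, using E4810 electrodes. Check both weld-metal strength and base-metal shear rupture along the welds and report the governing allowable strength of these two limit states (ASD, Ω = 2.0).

R_n/Ω ≈ 336 kN (weld metal governs)

E48XX → F_EXX = 480 MPa.
t_e = 0.707 × 5 = 3.535 mm; L = 660 mm.
Weld metal: R_n/Ω = (1/2.0) × 0.6 × 480 × 3.535 × 660 × 10⁻³ = 336 kN.
Base metal (shear rupture): R_n/Ω = (1/2.0) × 0.6 × 490 × 25 × 660 × 10⁻³ = 2426 kN.
Governing: weld metal.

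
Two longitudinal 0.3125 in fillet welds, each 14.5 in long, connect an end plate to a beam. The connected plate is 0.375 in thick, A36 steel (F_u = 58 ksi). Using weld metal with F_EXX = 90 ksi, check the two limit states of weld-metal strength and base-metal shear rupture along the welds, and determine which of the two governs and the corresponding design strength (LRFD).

φR_n ≈ 259 kip (weld metal governs)

t_e = 0.707 × 0.3125 = 0.2209 in; L = 29 in.
Weld metal: φR_n = 0.75 × 0.6 × 90 × 0.2209 × 29 = 259.5 kip.
Base metal (shear rupture): φR_n = 0.75 × 0.6 × 58 × 0.375 × 29 = 283.8 kip.
Governing: weld metal.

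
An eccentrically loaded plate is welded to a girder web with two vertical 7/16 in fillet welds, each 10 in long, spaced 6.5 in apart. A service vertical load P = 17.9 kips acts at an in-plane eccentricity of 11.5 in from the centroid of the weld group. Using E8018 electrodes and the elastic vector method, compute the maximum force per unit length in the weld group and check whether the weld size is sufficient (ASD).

E80XX → F_EXX = 80 ksi.
Total weld length L_w = 20 in. Treat welds as unit-width lines.
Polar moment about centroid: J = 2[d³/12 + d(b/2)²] = 2[10³/12 + 10×3.25²] = 377.9 in³.
Direct shear f_v = P/L_w = 17.9 / 20 = 0.895 kip/in (vertical).
Torsion M = P·e = 17.9 × 11.5 = 205.85 kip·in.
Critical point at (x, y) = (3.25, 5) from centroid. f_tx = M·y/J = 2.723 kip/in; f_ty = M·x/J = 1.77 kip/in.
Resultant f_max = √[f_tx² + (f_v + f_ty)²] = √[2.723² + (0.895 + 1.77)²] = 3.811 kip/in.
Capacity per unit length: r_n/Ω = (1/2.0) × 0.6 × 80 × (0.707 × 0.4375) = 7.423 kip/in.
3.811 ≤ 7.423 → adequate.

f_max ≈ 3.81 kip/in; adequate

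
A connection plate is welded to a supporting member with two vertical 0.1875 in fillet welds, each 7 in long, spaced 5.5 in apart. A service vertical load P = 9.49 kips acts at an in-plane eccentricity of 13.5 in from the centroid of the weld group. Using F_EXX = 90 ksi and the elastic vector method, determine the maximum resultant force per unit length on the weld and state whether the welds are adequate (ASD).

f_max ≈ 3.95 kip/in; NOT adequate

Total weld length L_w = 14 in. Treat welds as unit-width lines.
Polar moment about centroid: J = 2[d³/12 + d(b/2)²] = 2[7³/12 + 7×2.75²] = 163 in³.
Direct shear f_v = P/L_w = 9.49 / 14 = 0.6779 kip/in (vertical).
Torsion M = P·e = 9.49 × 13.5 = 128.12 kip·in.
Critical point at (x, y) = (2.75, 3.5) from centroid. f_tx = M·y/J = 2.75 kip/in; f_ty = M·x/J = 2.161 kip/in.
Resultant f_max = √[f_tx² + (f_v + f_ty)²] = √[2.75² + (0.6779 + 2.161)²] = 3.953 kip/in.
Capacity per unit length: r_n/Ω = (1/2.0) × 0.6 × 90 × (0.707 × 0.1875) = 3.579 kip/in.
3.953 > 3.579 → NOT adequate.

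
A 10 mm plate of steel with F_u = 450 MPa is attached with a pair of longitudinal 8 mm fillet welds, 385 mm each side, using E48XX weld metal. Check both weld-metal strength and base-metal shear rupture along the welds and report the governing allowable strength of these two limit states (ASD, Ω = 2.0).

E48XX → F_EXX = 480 MPa.
t_e = 0.707 × 8 = 5.656 mm; L = 770 mm.
Weld metal: R_n/Ω = (1/2.0) × 0.6 × 480 × 5.656 × 770 × 10⁻³ = 627.1 kN.
Base metal (shear rupture): R_n/Ω = (1/2.0) × 0.6 × 450 × 10 × 770 × 10⁻³ = 1040 kN.
Governing: weld metal.

R_n/Ω ≈ 627 kN (weld metal governs)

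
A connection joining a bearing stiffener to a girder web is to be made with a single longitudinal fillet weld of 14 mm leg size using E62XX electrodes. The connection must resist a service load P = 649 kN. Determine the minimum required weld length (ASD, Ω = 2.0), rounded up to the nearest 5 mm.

E62XX → F_EXX = 620 MPa.
Throat t_e = 0.707 × 14 = 9.898 mm.
r_n/Ω = (0.6 × 620 × 9.898) / 2.0 = 1841 N/mm = 1.841 kN/mm.
L_req = P / (r_n/Ω) = 649 / 1.841 = 352.5 mm total.
Round up → use L = 355 mm.

L = 355 mm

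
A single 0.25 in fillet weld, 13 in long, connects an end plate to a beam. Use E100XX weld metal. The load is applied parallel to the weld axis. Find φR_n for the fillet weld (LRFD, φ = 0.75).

φR_n ≈ 103 kip

E100XX → F_EXX = 100 ksi.
Effective throat t_e = 0.707 × 0.25 = 0.1767 in.
Total length L = 13 in; A_we = 0.1767 × 13 = 2.298 in².
F_nw = 0.6 F_EXX = 0.6 × 100 = 60 ksi.
φR_n = 0.75 × 60 × 2.298 = 103.4 kip.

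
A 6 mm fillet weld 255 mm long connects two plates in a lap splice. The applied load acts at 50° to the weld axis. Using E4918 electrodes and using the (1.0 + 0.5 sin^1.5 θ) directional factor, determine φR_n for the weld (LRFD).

φR_n ≈ 318 kN

E49XX → F_EXX = 490 MPa.
t_e = 0.707 × 6 = 4.242 mm; A_we = 4.242 × 255 = 1082 mm².
Directional factor: 1.0 + 0.5 sin^1.5(50°) = 1.335.
F_nw = 0.6 × 490 × 1.335 = 392.6 MPa.
φR_n = 0.75 × 392.6 × 1082 × 10⁻³ = 318.5 kN.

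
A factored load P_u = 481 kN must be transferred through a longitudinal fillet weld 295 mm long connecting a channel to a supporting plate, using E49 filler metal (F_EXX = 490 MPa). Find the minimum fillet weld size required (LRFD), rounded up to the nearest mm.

w = 11 mm

Total weld length L = 295 mm.
Required throat t_e = P_u / (φ × 0.6 F_EXX × L) = 481 / (0.75 × 0.6 × 490 × 295 × 10⁻³) = 7.395 mm.
Required leg w = t_e / 0.707 = 10.46 mm → use 11 mm.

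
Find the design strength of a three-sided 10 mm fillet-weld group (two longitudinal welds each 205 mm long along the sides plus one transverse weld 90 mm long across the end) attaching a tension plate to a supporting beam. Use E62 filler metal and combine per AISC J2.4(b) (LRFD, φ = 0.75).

φR_n ≈ 986 kN

E62XX → F_EXX = 620 MPa.
t_e = 0.707 × 10 = 7.07 mm.
R_nwl = 0.6 × 620 × 7.07 × 410 × 10⁻³ = 1078 kN (longitudinal, 2 welds).
R_nwt = 0.6 × 620 × 7.07 × 90 × 10⁻³ = 236.7 kN (transverse, base value).
(i) R_nwl + R_nwt = 1315 kN; (ii) 0.85 R_nwl + 1.5 R_nwt = 1272 kN.
R_n = max = 1315 kN [governs: (i)]; φR_n = 986.3 kN.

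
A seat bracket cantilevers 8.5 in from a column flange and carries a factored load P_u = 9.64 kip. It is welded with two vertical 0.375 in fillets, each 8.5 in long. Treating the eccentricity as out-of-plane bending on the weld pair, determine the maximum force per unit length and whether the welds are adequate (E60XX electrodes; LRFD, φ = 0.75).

f_max ≈ 3.45 kip/in; adequate

E60XX → F_EXX = 60 ksi.
L_w = 2 × 8.5 = 17 in; section modulus (unit throat) S = 2 × L²/6 = 24.08 in².
Direct shear f_v = P/L_w = 9.64/17 = 0.5671 kip/in.
Moment M = P × e = 9.64 × 8.5 = 81.94 kip·in; bending f_b = M/S = 3.402 kip/in.
f_max = √(f_v² + f_b²) = √(0.5671² + 3.402²) = 3.449 kip/in.
φr_n = 0.75 × 0.6 × 60 × (0.707 × 0.375) = 7.158 kip/in → adequate.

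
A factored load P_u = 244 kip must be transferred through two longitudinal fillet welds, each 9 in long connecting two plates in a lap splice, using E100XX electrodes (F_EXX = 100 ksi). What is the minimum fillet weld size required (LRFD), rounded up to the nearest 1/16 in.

Total weld length L = 18 in.
Required throat t_e = P_u / (φ × 0.6 F_EXX × L) = 244 / (0.75 × 0.6 × 100 × 18) = 0.3012 in.
Required leg w = t_e / 0.707 = 0.4261 in → use 7/16 in.

w = 7/16 in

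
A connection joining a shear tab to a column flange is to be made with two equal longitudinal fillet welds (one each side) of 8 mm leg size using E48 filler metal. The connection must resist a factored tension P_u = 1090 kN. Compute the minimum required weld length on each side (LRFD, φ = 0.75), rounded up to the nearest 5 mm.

L = 450 mm on each side

E48XX → F_EXX = 480 MPa.
Throat t_e = 0.707 × 8 = 5.656 mm.
φr_n = 0.75 × 0.6 × 480 × 5.656 × 10⁻³ = 1.222 kN/mm.
L_req = P_u / φr_n = 1090 / 1.222 = 892.2 mm total.
Per side: 892.2 / 2 = 446.1 mm.
Round up → use L = 450 mm on each side.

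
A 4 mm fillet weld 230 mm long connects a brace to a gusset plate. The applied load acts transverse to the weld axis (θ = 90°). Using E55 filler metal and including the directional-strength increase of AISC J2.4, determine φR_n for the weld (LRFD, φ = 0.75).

φR_n ≈ 241 kN

E55XX → F_EXX = 550 MPa.
t_e = 0.707 × 4 = 2.828 mm; A_we = 2.828 × 230 = 650.4 mm².
Directional factor: 1.0 + 0.5 sin^1.5(90°) = 1.5.
F_nw = 0.6 × 550 × 1.5 = 495 MPa.
φR_n = 0.75 × 495 × 650.4 × 10⁻³ = 241.5 kN.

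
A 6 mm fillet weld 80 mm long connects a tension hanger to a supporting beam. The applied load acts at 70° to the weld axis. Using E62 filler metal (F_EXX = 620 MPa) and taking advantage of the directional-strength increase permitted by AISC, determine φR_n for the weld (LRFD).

φR_n ≈ 138 kN

t_e = 0.707 × 6 = 4.242 mm; A_we = 4.242 × 80 = 339.4 mm².
Directional factor: 1.0 + 0.5 sin^1.5(70°) = 1.455.
F_nw = 0.6 × 620 × 1.455 = 541.4 MPa.
φR_n = 0.75 × 541.4 × 339.4 × 10⁻³ = 137.8 kN.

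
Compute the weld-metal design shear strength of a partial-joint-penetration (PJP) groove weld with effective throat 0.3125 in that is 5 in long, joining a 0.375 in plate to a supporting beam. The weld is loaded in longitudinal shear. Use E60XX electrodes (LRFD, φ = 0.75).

E60XX → F_EXX = 60 ksi.
Effective throat (given) t_e = 0.3125 in.
A_we = 0.3125 × 5 = 1.562 in².
F_nw = 0.6 F_EXX = 36 ksi.
φR_n = 0.75 × 36 × 1.562 = 42.19 kip.

φR_n ≈ 42.2 kip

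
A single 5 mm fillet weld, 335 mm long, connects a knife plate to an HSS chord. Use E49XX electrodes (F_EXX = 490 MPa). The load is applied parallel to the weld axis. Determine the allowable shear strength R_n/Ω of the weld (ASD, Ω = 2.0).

Effective throat t_e = 0.707 × 5 = 3.535 mm.
Total length L = 335 mm; A_we = 3.535 × 335 = 1184 mm².
F_nw = 0.6 F_EXX = 0.6 × 490 = 294 MPa.
R_n = 294 × 1184 × 10⁻³ = 348.2 kN; R_n/Ω = 348.2/2.0 = 174.1 kN.

R_n/Ω ≈ 174 kN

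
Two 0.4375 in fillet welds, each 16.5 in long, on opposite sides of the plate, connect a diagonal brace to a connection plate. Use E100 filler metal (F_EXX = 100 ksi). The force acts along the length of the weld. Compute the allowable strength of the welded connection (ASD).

R_n/Ω ≈ 306 kip

Effective throat t_e = 0.707 × 0.4375 = 0.3093 in.
Total length L = 33 in; A_we = 0.3093 × 33 = 10.21 in².
F_nw = 0.6 F_EXX = 0.6 × 100 = 60 ksi.
R_n = 60 × 10.21 = 612.4 kip; R_n/Ω = 612.4/2.0 = 306.2 kip.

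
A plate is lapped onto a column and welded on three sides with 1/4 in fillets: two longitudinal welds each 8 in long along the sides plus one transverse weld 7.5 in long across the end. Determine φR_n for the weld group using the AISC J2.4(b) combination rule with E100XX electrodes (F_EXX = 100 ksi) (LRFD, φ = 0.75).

t_e = 0.707 × 0.25 = 0.1767 in.
R_nwl = 0.6 × 100 × 0.1767 × 16 = 169.7 kip (longitudinal, 2 welds).
R_nwt = 0.6 × 100 × 0.1767 × 7.5 = 79.54 kip (transverse, base value).
(i) R_nwl + R_nwt = 249.2 kip; (ii) 0.85 R_nwl + 1.5 R_nwt = 263.5 kip.
R_n = max = 263.5 kip [governs: (ii)]; φR_n = 197.7 kip.

φR_n ≈ 198 kip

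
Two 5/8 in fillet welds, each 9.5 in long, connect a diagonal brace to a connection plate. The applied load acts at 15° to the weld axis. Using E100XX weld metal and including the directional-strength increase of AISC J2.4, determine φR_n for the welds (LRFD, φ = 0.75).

φR_n ≈ 403 kips

E100XX → F_EXX = 100 ksi.
t_e = 0.707 × 0.625 = 0.4419 in; A_we = 0.4419 × 19 = 8.396 in².
Directional factor: 1.0 + 0.5 sin^1.5(15°) = 1.066.
F_nw = 0.6 × 100 × 1.066 = 63.95 ksi.
φR_n = 0.75 × 63.95 × 8.396 = 402.7 kips.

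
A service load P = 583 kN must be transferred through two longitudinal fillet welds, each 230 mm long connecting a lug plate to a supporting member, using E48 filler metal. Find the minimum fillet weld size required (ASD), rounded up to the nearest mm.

w = 13 mm

E48XX → F_EXX = 480 MPa.
Total weld length L = 460 mm.
Required throat t_e = P × Ω / (0.6 F_EXX × L) = 583 × 2.0 / (0.6 × 480 × 460 × 10⁻³) = 8.801 mm.
Required leg w = t_e / 0.707 = 12.45 mm → use 13 mm.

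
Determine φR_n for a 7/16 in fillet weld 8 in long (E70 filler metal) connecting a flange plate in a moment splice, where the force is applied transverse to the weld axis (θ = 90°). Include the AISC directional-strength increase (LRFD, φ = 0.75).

E70XX → F_EXX = 70 ksi.
t_e = 0.707 × 0.4375 = 0.3093 in; A_we = 0.3093 × 8 = 2.474 in².
Directional factor: 1.0 + 0.5 sin^1.5(90°) = 1.5.
F_nw = 0.6 × 70 × 1.5 = 63 ksi.
φR_n = 0.75 × 63 × 2.474 = 116.9 kip.

φR_n ≈ 117 kip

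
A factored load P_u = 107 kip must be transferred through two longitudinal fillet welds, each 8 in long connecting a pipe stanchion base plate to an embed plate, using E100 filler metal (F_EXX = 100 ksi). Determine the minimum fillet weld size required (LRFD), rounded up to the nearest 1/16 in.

Total weld length L = 16 in.
Required throat t_e = P_u / (φ × 0.6 F_EXX × L) = 107 / (0.75 × 0.6 × 100 × 16) = 0.1486 in.
Required leg w = t_e / 0.707 = 0.2102 in → use 1/4 in.

w = 1/4 in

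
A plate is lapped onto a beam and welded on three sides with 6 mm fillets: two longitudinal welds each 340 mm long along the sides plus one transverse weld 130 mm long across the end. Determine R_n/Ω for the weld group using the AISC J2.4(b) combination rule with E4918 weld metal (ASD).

E49XX → F_EXX = 490 MPa.
t_e = 0.707 × 6 = 4.242 mm.
R_nwl = 0.6 × 490 × 4.242 × 680 × 10⁻³ = 848.1 kN (longitudinal, 2 welds).
R_nwt = 0.6 × 490 × 4.242 × 130 × 10⁻³ = 162.1 kN (transverse, base value).
(i) R_nwl + R_nwt = 1010 kN; (ii) 0.85 R_nwl + 1.5 R_nwt = 964 kN.
R_n = max = 1010 kN [governs: (i)]; R_n/Ω = 505.1 kN.

R_n/Ω ≈ 505 kN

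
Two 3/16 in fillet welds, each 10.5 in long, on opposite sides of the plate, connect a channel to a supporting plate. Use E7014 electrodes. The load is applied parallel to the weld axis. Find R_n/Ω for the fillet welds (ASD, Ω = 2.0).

R_n/Ω ≈ 58.5 kip

E70XX → F_EXX = 70 ksi.
Effective throat t_e = 0.707 × 0.1875 = 0.1326 in.
Total length L = 21 in; A_we = 0.1326 × 21 = 2.784 in².
F_nw = 0.6 F_EXX = 0.6 × 70 = 42 ksi.
R_n = 42 × 2.784 = 116.9 kip; R_n/Ω = 116.9/2.0 = 58.46 kip.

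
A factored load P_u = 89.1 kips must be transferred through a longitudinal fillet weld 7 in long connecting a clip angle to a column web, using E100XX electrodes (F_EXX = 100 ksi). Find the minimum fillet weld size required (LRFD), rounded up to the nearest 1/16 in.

w = 7/16 in

Total weld length L = 7 in.
Required throat t_e = P_u / (φ × 0.6 F_EXX × L) = 89.1 / (0.75 × 0.6 × 100 × 7) = 0.2829 in.
Required leg w = t_e / 0.707 = 0.4001 in → use 7/16 in.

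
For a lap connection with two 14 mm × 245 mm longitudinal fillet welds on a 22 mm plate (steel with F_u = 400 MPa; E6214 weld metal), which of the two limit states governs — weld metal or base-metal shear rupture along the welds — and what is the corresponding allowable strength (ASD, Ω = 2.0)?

R_n/Ω ≈ 902 kN (weld metal governs)

E62XX → F_EXX = 620 MPa.
t_e = 0.707 × 14 = 9.898 mm; L = 490 mm.
Weld metal: R_n/Ω = (1/2.0) × 0.6 × 620 × 9.898 × 490 × 10⁻³ = 902.1 kN.
Base metal (shear rupture): R_n/Ω = (1/2.0) × 0.6 × 400 × 22 × 490 × 10⁻³ = 1294 kN.
Governing: weld metal.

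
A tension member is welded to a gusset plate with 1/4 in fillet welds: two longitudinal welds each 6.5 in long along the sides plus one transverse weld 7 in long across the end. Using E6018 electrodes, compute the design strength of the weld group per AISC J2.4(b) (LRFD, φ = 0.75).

φR_n ≈ 103 kip

E60XX → F_EXX = 60 ksi.
t_e = 0.707 × 0.25 = 0.1767 in.
R_nwl = 0.6 × 60 × 0.1767 × 13 = 82.72 kip (longitudinal, 2 welds).
R_nwt = 0.6 × 60 × 0.1767 × 7 = 44.54 kip (transverse, base value).
(i) R_nwl + R_nwt = 127.3 kip; (ii) 0.85 R_nwl + 1.5 R_nwt = 137.1 kip.
R_n = max = 137.1 kip [governs: (ii)]; φR_n = 102.8 kip.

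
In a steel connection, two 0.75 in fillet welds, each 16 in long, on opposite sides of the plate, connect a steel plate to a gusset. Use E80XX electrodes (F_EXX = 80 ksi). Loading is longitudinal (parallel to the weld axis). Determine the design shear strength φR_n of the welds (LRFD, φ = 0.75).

Effective throat t_e = 0.707 × 0.75 = 0.5302 in.
Total length L = 32 in; A_we = 0.5302 × 32 = 16.97 in².
F_nw = 0.6 F_EXX = 0.6 × 80 = 48 ksi.
φR_n = 0.75 × 48 × 16.97 = 610.8 kips.

φR_n ≈ 611 kips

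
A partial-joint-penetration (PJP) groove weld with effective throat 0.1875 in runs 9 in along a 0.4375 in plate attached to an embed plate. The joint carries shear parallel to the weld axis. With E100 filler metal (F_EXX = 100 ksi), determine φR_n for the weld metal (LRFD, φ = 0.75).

Effective throat (given) t_e = 0.1875 in.
A_we = 0.1875 × 9 = 1.688 in².
F_nw = 0.6 F_EXX = 60 ksi.
φR_n = 0.75 × 60 × 1.688 = 75.94 kips.

φR_n ≈ 75.9 kips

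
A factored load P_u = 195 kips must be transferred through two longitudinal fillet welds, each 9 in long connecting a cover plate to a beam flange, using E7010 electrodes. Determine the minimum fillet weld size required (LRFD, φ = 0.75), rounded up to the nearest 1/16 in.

w = 1/2 in

E70XX → F_EXX = 70 ksi.
Total weld length L = 18 in.
Required throat t_e = P_u / (φ × 0.6 F_EXX × L) = 195 / (0.75 × 0.6 × 70 × 18) = 0.3439 in.
Required leg w = t_e / 0.707 = 0.4864 in → use 1/2 in.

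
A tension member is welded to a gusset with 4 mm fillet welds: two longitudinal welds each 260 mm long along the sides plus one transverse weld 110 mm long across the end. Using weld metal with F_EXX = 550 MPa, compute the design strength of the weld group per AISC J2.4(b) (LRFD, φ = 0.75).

φR_n ≈ 441 kN

t_e = 0.707 × 4 = 2.828 mm.
R_nwl = 0.6 × 550 × 2.828 × 520 × 10⁻³ = 485.3 kN (longitudinal, 2 welds).
R_nwt = 0.6 × 550 × 2.828 × 110 × 10⁻³ = 102.7 kN (transverse, base value).
(i) R_nwl + R_nwt = 587.9 kN; (ii) 0.85 R_nwl + 1.5 R_nwt = 566.5 kN.
R_n = max = 587.9 kN [governs: (i)]; φR_n = 441 kN.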